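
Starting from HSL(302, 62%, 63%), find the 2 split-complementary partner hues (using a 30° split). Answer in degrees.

92° and 152°

Split-complementary hues sit 30° either side of the complement.
Complement of 302°: 302 + 180 = 482 → 482 − 360 = 122°
122 − 30 = 92°
122 + 30 = 152°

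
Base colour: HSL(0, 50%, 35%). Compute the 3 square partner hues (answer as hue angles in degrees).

90°, 180°, 270°

0 + 90 = 90°
0 + 180 = 180°
0 + 270 = 270°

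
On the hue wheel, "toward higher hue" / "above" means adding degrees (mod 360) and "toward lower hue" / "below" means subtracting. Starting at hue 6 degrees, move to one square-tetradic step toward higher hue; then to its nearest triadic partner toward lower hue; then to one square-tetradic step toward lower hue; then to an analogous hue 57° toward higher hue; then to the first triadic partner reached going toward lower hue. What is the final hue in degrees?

6 + 90 = 96°   (square ↑)
96 − 120 = -24 → -24 + 360 = 336°   (triadic ↓)
336 − 90 = 246°   (square ↓)
246 + 57 = 303°   (analog 57° ↑)
303 − 120 = 183°   (triadic ↓)

183°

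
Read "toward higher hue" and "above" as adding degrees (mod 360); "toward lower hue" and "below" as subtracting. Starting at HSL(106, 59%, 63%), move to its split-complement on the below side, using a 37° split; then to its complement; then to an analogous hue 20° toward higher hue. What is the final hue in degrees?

89°

+143° (split-comp 37° ↓): 106 + 143 = 249°
+180° (complement): 249 + 180 = 429 → 429 − 360 = 69°
+20° (analog 20° ↑): 69 + 20 = 89°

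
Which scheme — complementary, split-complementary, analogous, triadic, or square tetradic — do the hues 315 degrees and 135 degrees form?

complementary

Sort the hues: 135°, 315°.
Successive gaps around the wheel: 180°, 180°.
Two hues 180° apart are complementary.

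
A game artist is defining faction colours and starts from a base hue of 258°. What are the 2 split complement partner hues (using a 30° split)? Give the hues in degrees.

48° and 108°

Split-complementary hues sit 30° either side of the complement.
Complement of 258°: 258 + 180 = 438 → 438 − 360 = 78°
78 − 30 = 48°
78 + 30 = 108°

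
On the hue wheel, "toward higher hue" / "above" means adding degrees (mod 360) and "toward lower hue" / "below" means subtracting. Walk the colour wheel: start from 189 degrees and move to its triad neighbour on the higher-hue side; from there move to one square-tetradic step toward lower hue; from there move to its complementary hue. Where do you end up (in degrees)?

39°

189 + 120 = 309°   (triadic ↑)
309 − 90 = 219°   (square ↓)
219 + 180 = 399 → 399 − 360 = 39°   (complement)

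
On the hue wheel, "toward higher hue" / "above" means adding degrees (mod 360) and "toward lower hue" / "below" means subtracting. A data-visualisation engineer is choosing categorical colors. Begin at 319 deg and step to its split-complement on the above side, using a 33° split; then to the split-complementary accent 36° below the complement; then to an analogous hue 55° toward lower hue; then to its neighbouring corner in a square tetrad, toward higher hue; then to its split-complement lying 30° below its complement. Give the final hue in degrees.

141°

+213° (split-comp 33° ↑): 319 + 213 = 532 → 532 − 360 = 172°
+144° (split-comp 36° ↓): 172 + 144 = 316°
−55° (analog 55° ↓): 316 − 55 = 261°
+90° (square ↑): 261 + 90 = 351°
+150° (split-comp 30° ↓): 351 + 150 = 501 → 501 − 360 = 141°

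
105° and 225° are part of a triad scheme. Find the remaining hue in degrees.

A triad places three hues 120° apart.
The full set through 105° is {105°, 225°, 345°}.
Given {105°, 225°}, the missing hue is 345°.

345°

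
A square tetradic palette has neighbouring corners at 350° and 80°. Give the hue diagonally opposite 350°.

A square tetradic scheme places four hues 90° apart; opposite corners are 180° apart.
350 + 180 = 530 → 530 − 360 = 170°

170°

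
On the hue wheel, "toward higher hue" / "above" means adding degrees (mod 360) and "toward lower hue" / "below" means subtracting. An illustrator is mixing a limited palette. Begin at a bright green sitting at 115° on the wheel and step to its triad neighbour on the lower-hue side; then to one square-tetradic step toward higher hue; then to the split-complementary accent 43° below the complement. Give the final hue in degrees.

222°

115 − 120 = -5 → -5 + 360 = 355°   (triadic ↓)
355 + 90 = 445 → 445 − 360 = 85°   (square ↑)
85 + 137 = 222°   (split-comp 43° ↓)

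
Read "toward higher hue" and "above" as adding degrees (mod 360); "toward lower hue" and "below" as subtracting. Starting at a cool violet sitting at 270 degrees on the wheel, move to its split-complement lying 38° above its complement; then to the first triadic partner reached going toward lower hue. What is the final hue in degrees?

8°

270 + 218 = 488 → 488 − 360 = 128°   (split-comp 38° ↑)
128 − 120 = 8°   (triadic ↓)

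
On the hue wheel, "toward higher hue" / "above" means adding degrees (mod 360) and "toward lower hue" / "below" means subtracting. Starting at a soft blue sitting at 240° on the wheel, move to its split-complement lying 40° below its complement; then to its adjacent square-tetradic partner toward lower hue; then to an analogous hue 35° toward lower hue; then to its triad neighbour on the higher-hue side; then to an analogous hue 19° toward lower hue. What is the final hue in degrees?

356°

240 + 140 = 380 → 380 − 360 = 20°   (split-comp 40° ↓)
20 − 90 = -70 → -70 + 360 = 290°   (square ↓)
290 − 35 = 255°   (analog 35° ↓)
255 + 120 = 375 → 375 − 360 = 15°   (triadic ↑)
15 − 19 = -4 → -4 + 360 = 356°   (analog 19° ↓)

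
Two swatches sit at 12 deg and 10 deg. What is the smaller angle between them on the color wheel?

2°

|12 − 10| = 2.
2 ≤ 180, so the shorter arc is 2°.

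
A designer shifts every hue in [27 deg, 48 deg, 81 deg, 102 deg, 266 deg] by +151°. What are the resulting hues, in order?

27 + 151 = 178°
48 + 151 = 199°
81 + 151 = 232°
102 + 151 = 253°
266 + 151 = 417 → 417 − 360 = 57°

178°, 199°, 232°, 253°, 57°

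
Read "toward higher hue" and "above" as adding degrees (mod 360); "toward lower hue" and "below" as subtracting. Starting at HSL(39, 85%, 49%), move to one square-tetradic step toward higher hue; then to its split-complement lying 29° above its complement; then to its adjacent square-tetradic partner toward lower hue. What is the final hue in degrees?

39 + 90 = 129°   (square ↑)
129 + 209 = 338°   (split-comp 29° ↑)
338 − 90 = 248°   (square ↓)

248°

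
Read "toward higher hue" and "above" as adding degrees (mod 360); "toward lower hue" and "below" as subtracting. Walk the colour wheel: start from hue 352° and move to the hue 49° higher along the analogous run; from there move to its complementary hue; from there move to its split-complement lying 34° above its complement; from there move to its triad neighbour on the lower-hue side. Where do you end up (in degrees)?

315°

analog 49° ↑ +49°: 352 + 49 = 401 → 401 − 360 = 41°
complement +180°: 41 + 180 = 221°
split-comp 34° ↑ +214°: 221 + 214 = 435 → 435 − 360 = 75°
triadic ↓ −120°: 75 − 120 = -45 → -45 + 360 = 315°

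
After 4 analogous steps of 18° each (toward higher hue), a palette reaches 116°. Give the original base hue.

4 steps of 18° (toward higher hue) give a net shift of +72°.
Start = end − shift: 116 − 72 = 44°

44°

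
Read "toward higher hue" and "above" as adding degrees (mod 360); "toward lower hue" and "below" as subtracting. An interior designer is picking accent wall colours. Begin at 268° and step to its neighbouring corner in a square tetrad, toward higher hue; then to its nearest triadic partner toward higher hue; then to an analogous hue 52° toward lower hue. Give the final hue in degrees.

268 + 90 = 358°   (square ↑)
358 + 120 = 478 → 478 − 360 = 118°   (triadic ↑)
118 − 52 = 66°   (analog 52° ↓)

66°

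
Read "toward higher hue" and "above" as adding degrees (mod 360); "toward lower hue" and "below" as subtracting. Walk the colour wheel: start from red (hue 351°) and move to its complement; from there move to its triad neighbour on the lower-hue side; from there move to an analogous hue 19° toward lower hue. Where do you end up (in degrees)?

32°

351 + 180 = 531 → 531 − 360 = 171°   (complement)
171 − 120 = 51°   (triadic ↓)
51 − 19 = 32°   (analog 19° ↓)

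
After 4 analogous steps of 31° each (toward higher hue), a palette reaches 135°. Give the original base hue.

11°

4 steps of 31° (toward higher hue) give a net shift of +124°.
Start = end − shift: 135 − 124 = 11°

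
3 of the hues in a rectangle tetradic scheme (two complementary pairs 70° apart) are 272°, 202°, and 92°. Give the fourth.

A rectangular tetradic uses two complementary pairs 70° apart: offsets 0°, 70°, 180°, 250°.
Among {92°, 202°, 272°}, 92° and 272° are a 180° pair.
The remaining hue 202° needs its own complement: 202 + 180 = 382 → 382 − 360 = 22°

22°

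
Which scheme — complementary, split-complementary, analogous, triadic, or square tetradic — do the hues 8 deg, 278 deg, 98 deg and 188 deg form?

Sort the hues: 8°, 98°, 188°, 278°.
Successive gaps around the wheel: 90°, 90°, 90°, 90°.
Four hues every 90° form a square tetradic scheme.

square tetradic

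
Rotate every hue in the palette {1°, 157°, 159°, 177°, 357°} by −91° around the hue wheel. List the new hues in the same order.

1 − 91 = -90 → -90 + 360 = 270°
157 − 91 = 66°
159 − 91 = 68°
177 − 91 = 86°
357 − 91 = 266°

270°, 66°, 68°, 86°, 266°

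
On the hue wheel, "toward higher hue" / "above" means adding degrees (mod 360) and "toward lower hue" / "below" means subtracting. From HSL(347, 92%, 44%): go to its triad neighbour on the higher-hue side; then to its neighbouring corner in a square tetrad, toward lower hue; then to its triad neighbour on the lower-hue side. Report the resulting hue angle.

257°

347 + 120 = 467 → 467 − 360 = 107°   (triadic ↑)
107 − 90 = 17°   (square ↓)
17 − 120 = -103 → -103 + 360 = 257°   (triadic ↓)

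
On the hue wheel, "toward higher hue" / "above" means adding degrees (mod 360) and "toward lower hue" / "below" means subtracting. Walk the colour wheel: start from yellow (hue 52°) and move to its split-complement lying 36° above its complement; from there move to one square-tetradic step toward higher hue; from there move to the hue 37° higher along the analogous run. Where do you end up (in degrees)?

+216° (split-comp 36° ↑): 52 + 216 = 268°
+90° (square ↑): 268 + 90 = 358°
+37° (analog 37° ↑): 358 + 37 = 395 → 395 − 360 = 35°

35°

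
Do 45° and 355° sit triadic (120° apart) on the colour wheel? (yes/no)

no

Angular distance: |45 − 355| = 310; shorter arc = 360 − 310 = 50°.
Triadic (120° apart) requires 120°.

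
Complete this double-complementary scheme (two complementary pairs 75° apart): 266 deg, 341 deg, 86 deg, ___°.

161°

A rectangular tetradic uses two complementary pairs 75° apart: offsets 0°, 75°, 180°, 255°.
Among {86°, 266°, 341°}, 266° and 86° are a 180° pair.
The remaining hue 341° needs its own complement: 341 + 180 = 521 → 521 − 360 = 161°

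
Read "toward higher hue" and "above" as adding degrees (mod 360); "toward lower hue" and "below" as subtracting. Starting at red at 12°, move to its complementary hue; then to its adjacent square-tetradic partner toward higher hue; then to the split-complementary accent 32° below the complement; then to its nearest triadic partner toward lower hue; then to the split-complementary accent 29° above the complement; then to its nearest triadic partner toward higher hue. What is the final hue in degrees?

+180° (complement): 12 + 180 = 192°
+90° (square ↑): 192 + 90 = 282°
+148° (split-comp 32° ↓): 282 + 148 = 430 → 430 − 360 = 70°
−120° (triadic ↓): 70 − 120 = -50 → -50 + 360 = 310°
+209° (split-comp 29° ↑): 310 + 209 = 519 → 519 − 360 = 159°
+120° (triadic ↑): 159 + 120 = 279°

279°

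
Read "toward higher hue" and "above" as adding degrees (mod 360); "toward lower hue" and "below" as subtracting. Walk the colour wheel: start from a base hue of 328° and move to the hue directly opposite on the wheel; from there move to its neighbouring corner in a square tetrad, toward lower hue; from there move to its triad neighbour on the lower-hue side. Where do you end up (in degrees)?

+180° (complement): 328 + 180 = 508 → 508 − 360 = 148°
−90° (square ↓): 148 − 90 = 58°
−120° (triadic ↓): 58 − 120 = -62 → -62 + 360 = 298°

298°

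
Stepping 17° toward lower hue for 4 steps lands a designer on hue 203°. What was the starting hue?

4 steps of 17° (toward lower hue) give a net shift of −68°.
Start = end − shift: 203 + 68 = 271°

271°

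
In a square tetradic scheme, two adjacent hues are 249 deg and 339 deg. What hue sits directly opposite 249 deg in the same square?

A square tetradic scheme places four hues 90° apart; opposite corners are 180° apart.
249 + 180 = 429 → 429 − 360 = 69°

69°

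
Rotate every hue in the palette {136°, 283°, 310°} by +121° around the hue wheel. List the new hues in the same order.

257°, 44°, 71°

136 + 121 = 257°
283 + 121 = 404 → 404 − 360 = 44°
310 + 121 = 431 → 431 − 360 = 71°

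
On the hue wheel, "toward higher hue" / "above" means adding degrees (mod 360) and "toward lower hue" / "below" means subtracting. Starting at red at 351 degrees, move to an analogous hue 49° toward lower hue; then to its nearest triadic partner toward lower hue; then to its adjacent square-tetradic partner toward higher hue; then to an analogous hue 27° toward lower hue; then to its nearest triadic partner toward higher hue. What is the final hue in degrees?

5°

analog 49° ↓ −49°: 351 − 49 = 302°
triadic ↓ −120°: 302 − 120 = 182°
square ↑ +90°: 182 + 90 = 272°
analog 27° ↓ −27°: 272 − 27 = 245°
triadic ↑ +120°: 245 + 120 = 365 → 365 − 360 = 5°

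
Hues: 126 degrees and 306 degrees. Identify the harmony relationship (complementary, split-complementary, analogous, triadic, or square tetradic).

Sort the hues: 126°, 306°.
Successive gaps around the wheel: 180°, 180°.
Two hues 180° apart are complementary.

complementary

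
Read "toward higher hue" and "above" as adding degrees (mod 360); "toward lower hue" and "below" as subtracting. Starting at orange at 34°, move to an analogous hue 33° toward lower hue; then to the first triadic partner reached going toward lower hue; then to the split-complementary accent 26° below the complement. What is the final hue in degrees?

−33° (analog 33° ↓): 34 − 33 = 1°
−120° (triadic ↓): 1 − 120 = -119 → -119 + 360 = 241°
+154° (split-comp 26° ↓): 241 + 154 = 395 → 395 − 360 = 35°

35°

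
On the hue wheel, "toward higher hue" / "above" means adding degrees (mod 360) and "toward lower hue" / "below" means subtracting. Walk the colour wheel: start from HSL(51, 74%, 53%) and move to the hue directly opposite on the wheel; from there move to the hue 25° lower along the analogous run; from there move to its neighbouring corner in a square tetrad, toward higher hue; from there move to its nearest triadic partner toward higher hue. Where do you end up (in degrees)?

56°

51 + 180 = 231°   (complement)
231 − 25 = 206°   (analog 25° ↓)
206 + 90 = 296°   (square ↑)
296 + 120 = 416 → 416 − 360 = 56°   (triadic ↑)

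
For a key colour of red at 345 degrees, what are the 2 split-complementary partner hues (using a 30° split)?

Split-complementary hues sit 30° either side of the complement.
Complement of 345 degrees: 345 + 180 = 525 → 525 − 360 = 165°
165 − 30 = 135°
165 + 30 = 195°

135° and 195°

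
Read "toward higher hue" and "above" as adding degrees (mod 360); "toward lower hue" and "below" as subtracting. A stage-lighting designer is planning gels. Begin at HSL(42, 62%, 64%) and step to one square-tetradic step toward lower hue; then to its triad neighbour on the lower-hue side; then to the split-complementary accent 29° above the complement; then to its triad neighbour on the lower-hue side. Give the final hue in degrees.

281°

42 − 90 = -48 → -48 + 360 = 312°   (square ↓)
312 − 120 = 192°   (triadic ↓)
192 + 209 = 401 → 401 − 360 = 41°   (split-comp 29° ↑)
41 − 120 = -79 → -79 + 360 = 281°   (triadic ↓)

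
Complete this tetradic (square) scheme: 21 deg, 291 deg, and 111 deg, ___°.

A square tetradic scheme places four hues every 90°.
The full set through 21° is {21°, 111°, 201°, 291°}.
Given {21°, 111°, 291°}, the missing hue is 201°.

201°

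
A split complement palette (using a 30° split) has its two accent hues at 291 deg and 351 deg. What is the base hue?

141°

The accents sit 30° either side of the complement, so the complement is their short-arc midpoint on the wheel.
Short-arc midpoint of 291° and 351°: 321°.
Base is 180° from the complement: 321 − 180 = 141°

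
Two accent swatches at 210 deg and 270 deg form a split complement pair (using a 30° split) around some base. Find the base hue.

The accents sit 30° either side of the complement, so the complement is their short-arc midpoint on the wheel.
Short-arc midpoint of 210° and 270°: 240°.
Base is 180° from the complement: 240 − 180 = 60°

60°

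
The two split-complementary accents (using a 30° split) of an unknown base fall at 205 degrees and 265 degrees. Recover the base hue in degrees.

55°

The accents sit 30° either side of the complement, so the complement is their short-arc midpoint on the wheel.
Short-arc midpoint of 205° and 265°: 235°.
Base is 180° from the complement: 235 − 180 = 55°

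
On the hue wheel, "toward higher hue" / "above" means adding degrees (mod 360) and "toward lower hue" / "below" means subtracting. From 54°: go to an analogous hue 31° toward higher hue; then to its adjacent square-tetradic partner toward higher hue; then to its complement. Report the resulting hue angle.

355°

analog 31° ↑ +31°: 54 + 31 = 85°
square ↑ +90°: 85 + 90 = 175°
complement +180°: 175 + 180 = 355°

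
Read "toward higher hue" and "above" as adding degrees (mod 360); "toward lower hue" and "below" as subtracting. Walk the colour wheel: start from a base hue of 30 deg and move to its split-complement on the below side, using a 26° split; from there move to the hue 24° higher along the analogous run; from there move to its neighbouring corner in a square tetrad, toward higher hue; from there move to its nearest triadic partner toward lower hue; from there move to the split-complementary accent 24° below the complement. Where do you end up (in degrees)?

334°

split-comp 26° ↓ +154°: 30 + 154 = 184°
analog 24° ↑ +24°: 184 + 24 = 208°
square ↑ +90°: 208 + 90 = 298°
triadic ↓ −120°: 298 − 120 = 178°
split-comp 24° ↓ +156°: 178 + 156 = 334°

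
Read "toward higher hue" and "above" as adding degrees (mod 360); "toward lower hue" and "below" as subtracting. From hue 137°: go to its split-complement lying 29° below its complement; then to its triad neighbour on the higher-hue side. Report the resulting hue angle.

48°

split-comp 29° ↓ +151°: 137 + 151 = 288°
triadic ↑ +120°: 288 + 120 = 408 → 408 − 360 = 48°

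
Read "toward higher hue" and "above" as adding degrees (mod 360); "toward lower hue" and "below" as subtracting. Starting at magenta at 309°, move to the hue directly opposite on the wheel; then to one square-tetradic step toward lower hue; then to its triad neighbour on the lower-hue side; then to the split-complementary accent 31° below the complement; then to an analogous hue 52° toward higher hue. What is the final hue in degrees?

complement +180°: 309 + 180 = 489 → 489 − 360 = 129°
square ↓ −90°: 129 − 90 = 39°
triadic ↓ −120°: 39 − 120 = -81 → -81 + 360 = 279°
split-comp 31° ↓ +149°: 279 + 149 = 428 → 428 − 360 = 68°
analog 52° ↑ +52°: 68 + 52 = 120°

120°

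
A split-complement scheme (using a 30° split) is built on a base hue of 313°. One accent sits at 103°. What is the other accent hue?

Split-complementary hues sit 30° either side of the complement.
Complement of the base 313°: 313 + 180 = 493 → 493 − 360 = 133°
The given accent 103° is 30° one side of 133°; the other accent sits 30° the other side: 133 + 30 = 163°

163°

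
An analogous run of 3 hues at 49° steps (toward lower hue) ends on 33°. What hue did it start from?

2 steps of 49° (toward lower hue) give a net shift of −98°.
Start = end − shift: 33 + 98 = 131°

131°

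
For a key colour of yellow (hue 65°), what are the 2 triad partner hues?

A triad places three hues 120° apart.
65 + 120 = 185°
65 + 240 = 305°

185° and 305°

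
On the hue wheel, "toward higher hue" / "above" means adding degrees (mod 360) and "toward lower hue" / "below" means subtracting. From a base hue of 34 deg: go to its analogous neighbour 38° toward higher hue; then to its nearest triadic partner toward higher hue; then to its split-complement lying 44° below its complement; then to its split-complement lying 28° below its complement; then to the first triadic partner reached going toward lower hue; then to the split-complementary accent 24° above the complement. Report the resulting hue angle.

204°

analog 38° ↑ +38°: 34 + 38 = 72°
triadic ↑ +120°: 72 + 120 = 192°
split-comp 44° ↓ +136°: 192 + 136 = 328°
split-comp 28° ↓ +152°: 328 + 152 = 480 → 480 − 360 = 120°
triadic ↓ −120°: 120 − 120 = 0°
split-comp 24° ↑ +204°: 0 + 204 = 204°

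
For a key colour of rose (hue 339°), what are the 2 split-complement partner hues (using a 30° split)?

Split-complementary hues sit 30° either side of the complement.
Complement of 339°: 339 + 180 = 519 → 519 − 360 = 159°
159 − 30 = 129°
159 + 30 = 189°

129° and 189°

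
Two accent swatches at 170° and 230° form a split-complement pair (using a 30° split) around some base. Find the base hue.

20°

The accents sit 30° either side of the complement, so the complement is their short-arc midpoint on the wheel.
Short-arc midpoint of 170° and 230°: 200°.
Base is 180° from the complement: 200 − 180 = 20°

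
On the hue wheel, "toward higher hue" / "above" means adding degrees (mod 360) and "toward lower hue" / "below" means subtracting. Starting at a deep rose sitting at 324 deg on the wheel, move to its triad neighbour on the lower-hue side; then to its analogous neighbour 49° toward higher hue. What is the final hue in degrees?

253°

triadic ↓ −120°: 324 − 120 = 204°
analog 49° ↑ +49°: 204 + 49 = 253°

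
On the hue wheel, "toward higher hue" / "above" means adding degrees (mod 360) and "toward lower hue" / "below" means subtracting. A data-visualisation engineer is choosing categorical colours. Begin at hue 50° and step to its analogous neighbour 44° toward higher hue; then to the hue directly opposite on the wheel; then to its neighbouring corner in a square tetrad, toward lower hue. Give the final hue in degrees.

analog 44° ↑ +44°: 50 + 44 = 94°
complement +180°: 94 + 180 = 274°
square ↓ −90°: 274 − 90 = 184°

184°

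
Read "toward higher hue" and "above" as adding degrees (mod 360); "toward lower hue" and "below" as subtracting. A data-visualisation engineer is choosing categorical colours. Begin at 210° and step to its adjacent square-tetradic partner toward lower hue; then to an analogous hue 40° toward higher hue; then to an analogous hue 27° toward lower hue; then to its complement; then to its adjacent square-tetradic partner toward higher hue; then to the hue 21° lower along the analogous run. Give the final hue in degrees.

22°

square ↓ −90°: 210 − 90 = 120°
analog 40° ↑ +40°: 120 + 40 = 160°
analog 27° ↓ −27°: 160 − 27 = 133°
complement +180°: 133 + 180 = 313°
square ↑ +90°: 313 + 90 = 403 → 403 − 360 = 43°
analog 21° ↓ −21°: 43 − 21 = 22°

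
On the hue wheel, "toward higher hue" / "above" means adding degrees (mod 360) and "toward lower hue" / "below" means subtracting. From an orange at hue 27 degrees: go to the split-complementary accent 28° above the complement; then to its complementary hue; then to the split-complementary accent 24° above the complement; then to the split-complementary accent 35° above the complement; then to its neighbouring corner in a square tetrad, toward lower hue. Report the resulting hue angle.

24°

split-comp 28° ↑ +208°: 27 + 208 = 235°
complement +180°: 235 + 180 = 415 → 415 − 360 = 55°
split-comp 24° ↑ +204°: 55 + 204 = 259°
split-comp 35° ↑ +215°: 259 + 215 = 474 → 474 − 360 = 114°
square ↓ −90°: 114 − 90 = 24°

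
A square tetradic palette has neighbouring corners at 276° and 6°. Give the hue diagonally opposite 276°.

96°

A square tetradic scheme places four hues 90° apart; opposite corners are 180° apart.
276 + 180 = 456 → 456 − 360 = 96°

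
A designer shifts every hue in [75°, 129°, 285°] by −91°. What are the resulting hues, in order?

344°, 38°, 194°

75 − 91 = -16 → -16 + 360 = 344°
129 − 91 = 38°
285 − 91 = 194°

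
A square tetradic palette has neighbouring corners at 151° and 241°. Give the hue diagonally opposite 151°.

331°

A square tetradic scheme places four hues 90° apart; opposite corners are 180° apart.
151 + 180 = 331°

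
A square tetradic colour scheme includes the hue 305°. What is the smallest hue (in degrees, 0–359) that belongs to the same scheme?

A square tetradic scheme places four hues every 90°.
The full set through 305° is {35°, 125°, 215°, 305°}.

35°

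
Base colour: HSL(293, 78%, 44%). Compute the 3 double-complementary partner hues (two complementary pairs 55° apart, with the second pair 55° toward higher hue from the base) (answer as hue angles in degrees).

293 + 55 = 348°
293 + 180 = 473 → 473 − 360 = 113°
293 + 235 = 528 → 528 − 360 = 168°

348°, 113°, 168°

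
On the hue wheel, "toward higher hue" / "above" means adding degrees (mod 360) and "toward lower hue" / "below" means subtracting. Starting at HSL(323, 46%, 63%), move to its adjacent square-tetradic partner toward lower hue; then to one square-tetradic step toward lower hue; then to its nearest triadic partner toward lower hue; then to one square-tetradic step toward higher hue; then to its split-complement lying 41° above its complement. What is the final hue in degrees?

334°

square ↓ −90°: 323 − 90 = 233°
square ↓ −90°: 233 − 90 = 143°
triadic ↓ −120°: 143 − 120 = 23°
square ↑ +90°: 23 + 90 = 113°
split-comp 41° ↑ +221°: 113 + 221 = 334°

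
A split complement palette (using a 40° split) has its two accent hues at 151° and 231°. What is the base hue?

The accents sit 40° either side of the complement, so the complement is their short-arc midpoint on the wheel.
Short-arc midpoint of 151° and 231°: 191°.
Base is 180° from the complement: 191 − 180 = 11°

11°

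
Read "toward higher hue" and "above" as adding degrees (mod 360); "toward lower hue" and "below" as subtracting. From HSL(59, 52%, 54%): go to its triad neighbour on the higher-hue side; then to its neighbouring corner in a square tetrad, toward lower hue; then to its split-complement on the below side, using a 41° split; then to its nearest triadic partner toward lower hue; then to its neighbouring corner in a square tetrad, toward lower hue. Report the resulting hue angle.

18°

+120° (triadic ↑): 59 + 120 = 179°
−90° (square ↓): 179 − 90 = 89°
+139° (split-comp 41° ↓): 89 + 139 = 228°
−120° (triadic ↓): 228 − 120 = 108°
−90° (square ↓): 108 − 90 = 18°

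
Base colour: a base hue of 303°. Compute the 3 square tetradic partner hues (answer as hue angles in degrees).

A square tetradic scheme places four hues every 90°.
303 + 90 = 393 → 393 − 360 = 33°
303 + 180 = 483 → 483 − 360 = 123°
303 + 270 = 573 → 573 − 360 = 213°

33°, 123°, 213°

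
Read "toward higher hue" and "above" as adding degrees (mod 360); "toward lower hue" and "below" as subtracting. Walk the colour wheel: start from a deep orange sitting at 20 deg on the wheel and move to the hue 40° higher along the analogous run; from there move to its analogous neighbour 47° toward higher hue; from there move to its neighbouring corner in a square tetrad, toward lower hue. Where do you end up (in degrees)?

17°

20 + 40 = 60°   (analog 40° ↑)
60 + 47 = 107°   (analog 47° ↑)
107 − 90 = 17°   (square ↓)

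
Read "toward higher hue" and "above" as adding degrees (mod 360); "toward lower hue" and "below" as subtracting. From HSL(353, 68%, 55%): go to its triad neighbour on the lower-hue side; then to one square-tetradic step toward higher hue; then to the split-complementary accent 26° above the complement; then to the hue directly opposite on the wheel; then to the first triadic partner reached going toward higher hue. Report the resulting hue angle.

109°

353 − 120 = 233°   (triadic ↓)
233 + 90 = 323°   (square ↑)
323 + 206 = 529 → 529 − 360 = 169°   (split-comp 26° ↑)
169 + 180 = 349°   (complement)
349 + 120 = 469 → 469 − 360 = 109°   (triadic ↑)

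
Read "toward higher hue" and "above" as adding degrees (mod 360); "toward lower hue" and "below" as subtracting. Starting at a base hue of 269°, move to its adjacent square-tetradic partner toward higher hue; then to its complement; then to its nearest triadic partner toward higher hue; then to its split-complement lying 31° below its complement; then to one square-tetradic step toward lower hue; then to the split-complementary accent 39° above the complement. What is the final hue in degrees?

square ↑ +90°: 269 + 90 = 359°
complement +180°: 359 + 180 = 539 → 539 − 360 = 179°
triadic ↑ +120°: 179 + 120 = 299°
split-comp 31° ↓ +149°: 299 + 149 = 448 → 448 − 360 = 88°
square ↓ −90°: 88 − 90 = -2 → -2 + 360 = 358°
split-comp 39° ↑ +219°: 358 + 219 = 577 → 577 − 360 = 217°

217°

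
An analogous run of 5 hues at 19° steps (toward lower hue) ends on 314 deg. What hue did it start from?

4 steps of 19° (toward lower hue) give a net shift of −76°.
Start = end − shift: 314 + 76 = 390 → 390 − 360 = 30°

30°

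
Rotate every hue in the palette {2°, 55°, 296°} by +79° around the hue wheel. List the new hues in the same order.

2 + 79 = 81°
55 + 79 = 134°
296 + 79 = 375 → 375 − 360 = 15°

81°, 134°, 15°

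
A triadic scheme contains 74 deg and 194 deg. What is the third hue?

314°

A triad spaces three hues 120° apart.
The full set is {74°, 194°, 314°}.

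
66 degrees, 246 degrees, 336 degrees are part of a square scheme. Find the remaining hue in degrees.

156°

A square tetradic scheme places four hues every 90°.
The full set through 66° is {66°, 156°, 246°, 336°}.
Given {66°, 246°, 336°}, the missing hue is 156°.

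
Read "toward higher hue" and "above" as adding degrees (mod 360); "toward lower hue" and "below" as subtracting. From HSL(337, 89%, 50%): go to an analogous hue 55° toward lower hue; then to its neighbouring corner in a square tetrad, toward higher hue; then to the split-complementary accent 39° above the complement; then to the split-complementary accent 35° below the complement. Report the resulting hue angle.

16°

337 − 55 = 282°   (analog 55° ↓)
282 + 90 = 372 → 372 − 360 = 12°   (square ↑)
12 + 219 = 231°   (split-comp 39° ↑)
231 + 145 = 376 → 376 − 360 = 16°   (split-comp 35° ↓)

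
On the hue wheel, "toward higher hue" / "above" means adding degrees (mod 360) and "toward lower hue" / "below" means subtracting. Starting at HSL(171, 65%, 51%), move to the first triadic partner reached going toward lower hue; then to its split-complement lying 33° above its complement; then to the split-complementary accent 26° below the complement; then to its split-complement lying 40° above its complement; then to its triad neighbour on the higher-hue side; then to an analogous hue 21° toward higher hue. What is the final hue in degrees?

59°

171 − 120 = 51°   (triadic ↓)
51 + 213 = 264°   (split-comp 33° ↑)
264 + 154 = 418 → 418 − 360 = 58°   (split-comp 26° ↓)
58 + 220 = 278°   (split-comp 40° ↑)
278 + 120 = 398 → 398 − 360 = 38°   (triadic ↑)
38 + 21 = 59°   (analog 21° ↑)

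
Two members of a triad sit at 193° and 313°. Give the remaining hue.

A triad spaces three hues 120° apart.
The full set is {73°, 193°, 313°}.

73°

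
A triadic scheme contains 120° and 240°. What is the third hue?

0°

A triad spaces three hues 120° apart.
The full set is {0°, 120°, 240°}.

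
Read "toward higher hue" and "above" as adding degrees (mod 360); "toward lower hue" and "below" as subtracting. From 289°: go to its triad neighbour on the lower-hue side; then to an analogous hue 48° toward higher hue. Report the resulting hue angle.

triadic ↓ −120°: 289 − 120 = 169°
analog 48° ↑ +48°: 169 + 48 = 217°

217°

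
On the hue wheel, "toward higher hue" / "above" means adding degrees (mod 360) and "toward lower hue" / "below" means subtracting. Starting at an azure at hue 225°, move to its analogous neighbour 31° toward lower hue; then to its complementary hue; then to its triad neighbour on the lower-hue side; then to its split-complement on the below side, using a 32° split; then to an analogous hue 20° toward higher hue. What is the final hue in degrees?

62°

analog 31° ↓ −31°: 225 − 31 = 194°
complement +180°: 194 + 180 = 374 → 374 − 360 = 14°
triadic ↓ −120°: 14 − 120 = -106 → -106 + 360 = 254°
split-comp 32° ↓ +148°: 254 + 148 = 402 → 402 − 360 = 42°
analog 20° ↑ +20°: 42 + 20 = 62°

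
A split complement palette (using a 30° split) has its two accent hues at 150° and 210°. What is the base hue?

The accents sit 30° either side of the complement, so the complement is their short-arc midpoint on the wheel.
Short-arc midpoint of 150° and 210°: 180°.
Base is 180° from the complement: 180 − 180 = 0°

0°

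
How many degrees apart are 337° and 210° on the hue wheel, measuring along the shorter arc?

127°

|337 − 210| = 127.
127 ≤ 180, so the shorter arc is 127°.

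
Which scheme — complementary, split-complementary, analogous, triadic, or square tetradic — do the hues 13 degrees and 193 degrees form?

complementary

Sort the hues: 13°, 193°.
Successive gaps around the wheel: 180°, 180°.
Two hues 180° apart are complementary.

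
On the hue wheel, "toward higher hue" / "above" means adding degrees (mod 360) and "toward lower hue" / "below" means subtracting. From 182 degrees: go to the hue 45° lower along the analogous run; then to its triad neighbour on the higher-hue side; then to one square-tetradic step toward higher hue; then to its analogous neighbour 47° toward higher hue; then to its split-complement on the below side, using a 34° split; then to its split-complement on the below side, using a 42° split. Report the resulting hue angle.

318°

−45° (analog 45° ↓): 182 − 45 = 137°
+120° (triadic ↑): 137 + 120 = 257°
+90° (square ↑): 257 + 90 = 347°
+47° (analog 47° ↑): 347 + 47 = 394 → 394 − 360 = 34°
+146° (split-comp 34° ↓): 34 + 146 = 180°
+138° (split-comp 42° ↓): 180 + 138 = 318°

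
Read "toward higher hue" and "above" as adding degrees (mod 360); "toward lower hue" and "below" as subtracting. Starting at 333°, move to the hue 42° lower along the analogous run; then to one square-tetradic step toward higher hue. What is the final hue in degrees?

21°

333 − 42 = 291°   (analog 42° ↓)
291 + 90 = 381 → 381 − 360 = 21°   (square ↑)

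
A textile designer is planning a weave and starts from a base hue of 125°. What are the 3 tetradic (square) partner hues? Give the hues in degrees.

125 + 90 = 215°
125 + 180 = 305°
125 + 270 = 395 → 395 − 360 = 35°

215°, 305° and 35°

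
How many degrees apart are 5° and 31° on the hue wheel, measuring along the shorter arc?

|5 − 31| = 26.
26 ≤ 180, so the shorter arc is 26°.

26°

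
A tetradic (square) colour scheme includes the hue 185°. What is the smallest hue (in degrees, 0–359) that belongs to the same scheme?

A square tetradic scheme places four hues every 90°.
The full set through 185° is {5°, 95°, 185°, 275°}.

5°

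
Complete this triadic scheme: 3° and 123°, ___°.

243°

A triad places three hues 120° apart.
The full set through 3° is {3°, 123°, 243°}.
Given {3°, 123°}, the missing hue is 243°.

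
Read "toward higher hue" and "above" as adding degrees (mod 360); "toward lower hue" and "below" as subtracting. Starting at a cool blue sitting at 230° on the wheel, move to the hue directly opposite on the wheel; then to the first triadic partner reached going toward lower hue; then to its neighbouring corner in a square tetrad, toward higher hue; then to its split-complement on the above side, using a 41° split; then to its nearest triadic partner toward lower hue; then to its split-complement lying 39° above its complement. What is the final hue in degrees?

230 + 180 = 410 → 410 − 360 = 50°   (complement)
50 − 120 = -70 → -70 + 360 = 290°   (triadic ↓)
290 + 90 = 380 → 380 − 360 = 20°   (square ↑)
20 + 221 = 241°   (split-comp 41° ↑)
241 − 120 = 121°   (triadic ↓)
121 + 219 = 340°   (split-comp 39° ↑)

340°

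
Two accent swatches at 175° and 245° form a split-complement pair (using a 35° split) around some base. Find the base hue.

The accents sit 35° either side of the complement, so the complement is their short-arc midpoint on the wheel.
Short-arc midpoint of 175° and 245°: 210°.
Base is 180° from the complement: 210 − 180 = 30°

30°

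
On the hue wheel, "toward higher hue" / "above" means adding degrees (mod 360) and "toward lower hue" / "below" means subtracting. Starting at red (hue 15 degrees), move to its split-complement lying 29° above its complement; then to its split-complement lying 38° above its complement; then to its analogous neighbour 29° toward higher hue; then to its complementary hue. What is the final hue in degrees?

291°

split-comp 29° ↑ +209°: 15 + 209 = 224°
split-comp 38° ↑ +218°: 224 + 218 = 442 → 442 − 360 = 82°
analog 29° ↑ +29°: 82 + 29 = 111°
complement +180°: 111 + 180 = 291°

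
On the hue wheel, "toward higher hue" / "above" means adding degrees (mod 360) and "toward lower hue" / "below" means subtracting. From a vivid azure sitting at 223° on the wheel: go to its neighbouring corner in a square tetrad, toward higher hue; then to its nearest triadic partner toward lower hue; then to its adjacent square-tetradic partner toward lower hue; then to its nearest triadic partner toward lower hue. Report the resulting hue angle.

343°

223 + 90 = 313°   (square ↑)
313 − 120 = 193°   (triadic ↓)
193 − 90 = 103°   (square ↓)
103 − 120 = -17 → -17 + 360 = 343°   (triadic ↓)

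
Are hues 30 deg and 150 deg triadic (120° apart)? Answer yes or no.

Angular distance: |30 − 150| = 120 = 120°.
Triadic (120° apart) requires 120°.

yes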